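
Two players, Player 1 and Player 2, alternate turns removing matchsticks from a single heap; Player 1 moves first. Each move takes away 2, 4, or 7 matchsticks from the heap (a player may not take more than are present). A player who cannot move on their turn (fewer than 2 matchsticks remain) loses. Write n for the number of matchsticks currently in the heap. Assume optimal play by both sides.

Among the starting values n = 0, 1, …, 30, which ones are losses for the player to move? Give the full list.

0, 1, 6, 9, 12, 15, 18, 21, 24, 27, 30

Use the standard recursion: the mover loses at a terminal position; elsewhere, the mover wins exactly when some move hands the opponent an L position.
n=0: no move → L
n=1: no move → L
n=2: reaches L-position 0 → W
n=3: reaches L-position 1 → W
n=4: reaches L-position 0 → W
n=5: reaches L-position 1 → W
n=6: only reaches 4(W), 2(W), all W → L
n=7: reaches L-position 0 → W
n=8: reaches L-position 6 → W
n=9: only reaches 7(W), 5(W), 2(W), all W → L
n=10: reaches L-position 6 → W
n=11: reaches L-position 9 → W
n=12: only reaches 10(W), 8(W), 5(W), all W → L
n=13: reaches L-position 9 → W
n=14: reaches L-position 12 → W
n=15: only reaches 13(W), 11(W), 8(W), all W → L
n=16: reaches L-position 12 → W
n=17: reaches L-position 15 → W
n=18: only reaches 16(W), 14(W), 11(W), all W → L
n=19: reaches L-position 15 → W
n=20: reaches L-position 18 → W
n=21: only reaches 19(W), 17(W), 14(W), all W → L
n=22: reaches L-position 18 → W
n=23: reaches L-position 21 → W
n=24: only reaches 22(W), 20(W), 17(W), all W → L
n=25: reaches L-position 21 → W
n=26: reaches L-position 24 → W
n=27: only reaches 25(W), 23(W), 20(W), all W → L
n=28: reaches L-position 24 → W
n=29: reaches L-position 27 → W
n=30: only reaches 28(W), 26(W), 23(W), all W → L
The losing starting values of n are exactly the entries labelled L in this table (11 of them).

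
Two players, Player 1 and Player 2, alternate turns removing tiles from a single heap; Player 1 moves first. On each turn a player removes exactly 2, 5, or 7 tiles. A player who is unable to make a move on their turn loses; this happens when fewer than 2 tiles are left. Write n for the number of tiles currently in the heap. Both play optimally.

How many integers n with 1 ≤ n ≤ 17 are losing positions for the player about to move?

5

Label each position W (a win for the player to move) or L (a loss). A position with no legal move is L; any other position is W exactly when some move reaches an L, and L when every move reaches a W.
n=0: no move → L
n=1: no move → L
n=2: reaches L-position 0 → W
n=3: reaches L-position 1 → W
n=4: only reaches 2(W), which is W → L
n=5: reaches L-position 0 → W
n=6: reaches L-position 4 → W
n=7: reaches L-position 0 → W
n=8: reaches L-position 1 → W
n=9: reaches L-position 4 → W
n=10: only reaches 8(W), 5(W), 3(W), all W → L
n=11: reaches L-position 4 → W
n=12: reaches L-position 10 → W
n=13: only reaches 11(W), 8(W), 6(W), all W → L
n=14: only reaches 12(W), 9(W), 7(W), all W → L
n=15: reaches L-position 13 → W
n=16: reaches L-position 14 → W
n=17: reaches L-position 10 → W
L entries with 1 ≤ n ≤ 17 (n=0 is outside the asked range and is not counted): n = 1, 4, 10, 13, 14; that makes 5.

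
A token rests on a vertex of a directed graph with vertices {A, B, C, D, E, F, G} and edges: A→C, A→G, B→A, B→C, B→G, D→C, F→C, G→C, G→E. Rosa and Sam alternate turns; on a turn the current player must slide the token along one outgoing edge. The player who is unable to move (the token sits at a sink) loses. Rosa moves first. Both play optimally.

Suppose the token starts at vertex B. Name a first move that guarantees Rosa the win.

Move to C.

Use the standard recursion: the mover loses at a terminal position; elsewhere, the mover wins exactly when some move hands the opponent an L position.
Every edge goes from a vertex to one that appears earlier in the order E, C, G, D, A, F, B, so processing vertices in that order labels each vertex after all of its successors.
E: no outgoing edge → L
C: no outgoing edge → L
G: can move to C, which is L ⇒ W
D: can move to C, which is L ⇒ W
A: can move to C, which is L ⇒ W
F: can move to C, which is L ⇒ W
B: can move to C, which is L ⇒ W
From B, the L positions reachable in one move are: C.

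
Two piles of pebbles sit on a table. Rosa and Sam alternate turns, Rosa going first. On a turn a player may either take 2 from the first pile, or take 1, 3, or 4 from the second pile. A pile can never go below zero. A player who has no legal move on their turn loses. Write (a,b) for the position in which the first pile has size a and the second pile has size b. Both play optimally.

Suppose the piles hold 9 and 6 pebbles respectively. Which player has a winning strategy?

Rosa wins.

Positions with no move are L. A position that does have a move is losing for the player to move precisely when every available move leads to a winning position for the opponent. Fill in the labels:
No move ever increases a pile, so every position that can arise here has a ≤ 9 and b ≤ 6; it is enough to label the cells with 0 ≤ a ≤ 9 and 0 ≤ b ≤ 6.
Every move lowers a or b (never raises either), so fill the grid row by row in increasing a, and left to right within a row: each cell's successors are then already labelled.
      b=0  b=1  b=2  b=3  b=4  b=5  b=6
a=0:    L    W    L    W    W    W    W
a=1:    L    W    L    W    W    W    W
a=2:    W    L    W    L    W    W    W
a=3:    W    L    W    L    W    W    W
a=4:    L    W    L    W    W    W    W
a=5:    L    W    L    W    W    W    W
a=6:    W    L    W    L    W    W    W
a=7:    W    L    W    L    W    W    W
a=8:    L    W    L    W    W    W    W
a=9:    L    W    L    W    W    W    W
Cells with no legal move (terminal, hence L): (0,0), (1,0).
The remaining L cells, each justified by listing all of its moves:
(0,2): only reaches (0,1)(W), which is W → L
(1,2): only reaches (1,1)(W), which is W → L
(2,1): only reaches (0,1)(W), (2,0)(W), all W → L
(2,3): only reaches (0,3)(W), (2,2)(W), (2,0)(W), all W → L
(3,1): only reaches (1,1)(W), (3,0)(W), all W → L
(3,3): only reaches (1,3)(W), (3,2)(W), (3,0)(W), all W → L
(4,0): only reaches (2,0)(W), which is W → L
(4,2): only reaches (2,2)(W), (4,1)(W), all W → L
(5,0): only reaches (3,0)(W), which is W → L
(5,2): only reaches (3,2)(W), (5,1)(W), all W → L
(6,1): only reaches (4,1)(W), (6,0)(W), all W → L
(6,3): only reaches (4,3)(W), (6,2)(W), (6,0)(W), all W → L
(7,1): only reaches (5,1)(W), (7,0)(W), all W → L
(7,3): only reaches (5,3)(W), (7,2)(W), (7,0)(W), all W → L
(8,0): only reaches (6,0)(W), which is W → L
(8,2): only reaches (6,2)(W), (8,1)(W), all W → L
(9,0): only reaches (7,0)(W), which is W → L
(9,2): only reaches (7,2)(W), (9,1)(W), all W → L
Every other cell has at least one move into one of the L cells above, so it is W.
The starting position (9,6) is W: Rosa should move to (9,2), handing over an L position.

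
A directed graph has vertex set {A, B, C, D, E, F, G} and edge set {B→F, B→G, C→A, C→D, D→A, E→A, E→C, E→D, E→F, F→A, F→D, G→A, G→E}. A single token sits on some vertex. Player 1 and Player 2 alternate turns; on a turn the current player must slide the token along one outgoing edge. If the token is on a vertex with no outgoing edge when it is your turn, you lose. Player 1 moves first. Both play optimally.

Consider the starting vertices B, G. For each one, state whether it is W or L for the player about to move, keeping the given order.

Compute win/loss labels from the base case upward. A position with no move is L. Any other position is W if it can reach an L in one move, else L.
Every edge goes from a vertex to one that appears earlier in the order A, D, F, C, E, G, B, so processing vertices in that order labels each vertex after all of its successors.
A: no outgoing edge → L
D: W (go to A, an L position)
F: W (go to A, an L position)
C: W (go to A, an L position)
E: W (go to A, an L position)
G: W (go to A, an L position)
B: L (options G(W), F(W) are all W)

B: L, G: W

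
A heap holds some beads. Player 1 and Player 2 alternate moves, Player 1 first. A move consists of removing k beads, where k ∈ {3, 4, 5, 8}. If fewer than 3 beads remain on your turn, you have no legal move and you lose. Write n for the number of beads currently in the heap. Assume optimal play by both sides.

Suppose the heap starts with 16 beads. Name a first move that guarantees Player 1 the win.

Remove 3, leaving 13.

Work bottom-up. With no move the player to move loses. Otherwise the position is W if at least one move leads to an L position for the opponent, and L if every move leads to a W.
n=0: no move → L
n=1: no move → L
n=2: no move → L
n=3: →0(L), so W
n=4: →1(L), so W
n=5: →2(L), so W
n=6: →2(L), so W
n=7: →2(L), so W
n=8: →0(L), so W
n=9: →1(L), so W
n=10: →2(L), so W
n=11: →8(W), 7(W), 6(W), 3(W) — all W, so L
n=12: →9(W), 8(W), 7(W), 4(W) — all W, so L
n=13: →10(W), 9(W), 8(W), 5(W) — all W, so L
n=14: →11(L), so W
n=15: →12(L), so W
n=16: →13(L), so W
From 16, the L positions reachable in one move are: 13, 12, 11. Any move reaching one of these is winning.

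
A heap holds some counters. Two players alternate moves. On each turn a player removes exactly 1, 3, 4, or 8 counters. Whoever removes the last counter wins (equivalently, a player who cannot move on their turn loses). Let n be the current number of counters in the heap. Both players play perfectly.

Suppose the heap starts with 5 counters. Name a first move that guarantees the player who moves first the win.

Remove 3, leaving 2.

Work bottom-up. With no move the player to move loses. Otherwise the position is W if at least one move leads to an L position for the opponent, and L if every move leads to a W.
n=0: no move → L
n=1: →0(L), so W
n=2: →1(W) only, which is W, so L
n=3: →2(L), so W
n=4: →0(L), so W
n=5: →2(L), so W
From 5, the L positions reachable in one move are: 2.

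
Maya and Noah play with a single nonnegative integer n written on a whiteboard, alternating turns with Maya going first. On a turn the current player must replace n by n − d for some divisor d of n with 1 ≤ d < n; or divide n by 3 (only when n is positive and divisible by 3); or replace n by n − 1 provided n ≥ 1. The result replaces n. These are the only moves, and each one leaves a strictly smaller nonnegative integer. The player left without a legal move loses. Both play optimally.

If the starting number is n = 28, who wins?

Noah wins.

Positions with no move are L. A position that does have a move is losing for the player to move precisely when every available move leads to a winning position for the opponent. Fill in the labels:
n=0: no move → L
n=1: W (go to 0, an L position)
n=2: L (sole option 1(W) is W)
n=3: W (go to 2, an L position)
n=4: W (go to 2, an L position)
n=5: L (sole option 4(W) is W)
n=6: W (go to 2, an L position)
n=7: L (sole option 6(W) is W)
n=8: W (go to 7, an L position)
n=9: L (options 3(W), 6(W), 8(W) are all W)
n=10: W (go to 5, an L position)
n=11: L (sole option 10(W) is W)
n=12: W (go to 9, an L position)
n=13: L (sole option 12(W) is W)
n=14: W (go to 7, an L position)
n=15: W (go to 5, an L position)
n=16: L (options 8(W), 12(W), 14(W), 15(W) are all W)
n=17: W (go to 16, an L position)
n=18: W (go to 9, an L position)
n=19: L (sole option 18(W) is W)
n=20: W (go to 16, an L position)
n=21: W (go to 7, an L position)
n=22: W (go to 11, an L position)
n=23: L (sole option 22(W) is W)
n=24: W (go to 16, an L position)
n=25: L (options 20(W), 24(W) are all W)
n=26: W (go to 13, an L position)
n=27: W (go to 9, an L position)
n=28: L (options 14(W), 21(W), 24(W), 26(W), 27(W) are all W)
The starting position 28 is L: whatever Maya does, the opponent receives a W position.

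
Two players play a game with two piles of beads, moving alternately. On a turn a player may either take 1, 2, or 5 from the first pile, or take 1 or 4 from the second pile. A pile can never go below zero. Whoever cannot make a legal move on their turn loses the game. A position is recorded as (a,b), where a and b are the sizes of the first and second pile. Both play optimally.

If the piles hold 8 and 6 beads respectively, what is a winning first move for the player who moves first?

Move to (7,6).

Positions with no move are L. A position that does have a move is losing for the player to move precisely when every available move leads to a winning position for the opponent. Fill in the labels:
No move ever increases a pile, so every position that can arise here has a ≤ 8 and b ≤ 6; it is enough to label the cells with 0 ≤ a ≤ 8 and 0 ≤ b ≤ 6.
Every move lowers a or b (never raises either), so fill the grid row by row in increasing a, and left to right within a row: each cell's successors are then already labelled.
      b=0  b=1  b=2  b=3  b=4  b=5  b=6
a=0:    L    W    L    W    W    L    W
a=1:    W    L    W    L    W    W    L
a=2:    W    W    W    W    L    W    W
a=3:    L    W    L    W    W    L    W
a=4:    W    L    W    L    W    W    L
a=5:    W    W    W    W    L    W    W
a=6:    L    W    L    W    W    L    W
a=7:    W    L    W    L    W    W    L
a=8:    W    W    W    W    L    W    W
Cells with no legal move (terminal, hence L): (0,0).
The remaining L cells, each justified by listing all of its moves:
(0,2): L (sole option (0,1)(W) is W)
(0,5): L (options (0,4)(W), (0,1)(W) are all W)
(1,1): L (options (0,1)(W), (1,0)(W) are all W)
(1,3): L (options (0,3)(W), (1,2)(W) are all W)
(1,6): L (options (0,6)(W), (1,5)(W), (1,2)(W) are all W)
(2,4): L (options (1,4)(W), (0,4)(W), (2,3)(W), (2,0)(W) are all W)
(3,0): L (options (2,0)(W), (1,0)(W) are all W)
(3,2): L (options (2,2)(W), (1,2)(W), (3,1)(W) are all W)
(3,5): L (options (2,5)(W), (1,5)(W), (3,4)(W), (3,1)(W) are all W)
(4,1): L (options (3,1)(W), (2,1)(W), (4,0)(W) are all W)
(4,3): L (options (3,3)(W), (2,3)(W), (4,2)(W) are all W)
(4,6): L (options (3,6)(W), (2,6)(W), (4,5)(W), (4,2)(W) are all W)
(5,4): L (options (4,4)(W), (3,4)(W), (0,4)(W), (5,3)(W), (5,0)(W) are all W)
(6,0): L (options (5,0)(W), (4,0)(W), (1,0)(W) are all W)
(6,2): L (options (5,2)(W), (4,2)(W), (1,2)(W), (6,1)(W) are all W)
(6,5): L (options (5,5)(W), (4,5)(W), (1,5)(W), (6,4)(W), (6,1)(W) are all W)
(7,1): L (options (6,1)(W), (5,1)(W), (2,1)(W), (7,0)(W) are all W)
(7,3): L (options (6,3)(W), (5,3)(W), (2,3)(W), (7,2)(W) are all W)
(7,6): L (options (6,6)(W), (5,6)(W), (2,6)(W), (7,5)(W), (7,2)(W) are all W)
(8,4): L (options (7,4)(W), (6,4)(W), (3,4)(W), (8,3)(W), (8,0)(W) are all W)
Every other cell has at least one move into one of the L cells above, so it is W.
From (8,6), the L positions reachable in one move are: (7,6).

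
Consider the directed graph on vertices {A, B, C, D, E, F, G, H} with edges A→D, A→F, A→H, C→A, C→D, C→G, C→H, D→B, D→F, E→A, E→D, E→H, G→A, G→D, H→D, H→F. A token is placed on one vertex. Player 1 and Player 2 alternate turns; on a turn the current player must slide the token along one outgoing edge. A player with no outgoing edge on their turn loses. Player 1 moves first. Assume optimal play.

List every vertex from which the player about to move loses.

B, E, F, G

Build the W/L table. Terminal = L. A non-terminal position is W if it has a move to some L; otherwise it is L.
Every edge goes from a vertex to one that appears earlier in the order F, B, D, H, A, G, C, E, so processing vertices in that order labels each vertex after all of its successors.
F: no outgoing edge → L
B: no outgoing edge → L
D: can move to B, which is L ⇒ W
H: can move to F, which is L ⇒ W
A: can move to F, which is L ⇒ W
G: moves to A(W), D(W); every one is W ⇒ L
C: can move to G, which is L ⇒ W
E: moves to A(W), H(W), D(W); every one is W ⇒ L
Reading off the rows marked L gives the requested list; there are 4 such vertices.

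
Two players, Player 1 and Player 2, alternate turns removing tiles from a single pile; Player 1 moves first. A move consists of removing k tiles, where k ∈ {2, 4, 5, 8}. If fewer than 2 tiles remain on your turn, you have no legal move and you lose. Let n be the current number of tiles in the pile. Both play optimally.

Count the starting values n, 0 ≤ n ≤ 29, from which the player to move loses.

Positions with no move are L. A position that does have a move is losing for the player to move precisely when every available move leads to a winning position for the opponent. Fill in the labels:
n=0: no move → L
n=1: no move → L
n=2: →0(L), so W
n=3: →1(L), so W
n=4: →0(L), so W
n=5: →1(L), so W
n=6: →1(L), so W
n=7: →5(W), 3(W), 2(W) — all W, so L
n=8: →0(L), so W
n=9: →7(L), so W
n=10: →8(W), 6(W), 5(W), 2(W) — all W, so L
n=11: →7(L), so W
n=12: →10(L), so W
n=13: →11(W), 9(W), 8(W), 5(W) — all W, so L
n=14: →10(L), so W
n=15: →13(L), so W
n=16: →14(W), 12(W), 11(W), 8(W) — all W, so L
n=17: →13(L), so W
n=18: →16(L), so W
n=19: →17(W), 15(W), 14(W), 11(W) — all W, so L
n=20: →16(L), so W
n=21: →19(L), so W
n=22: →20(W), 18(W), 17(W), 14(W) — all W, so L
n=23: →19(L), so W
n=24: →22(L), so W
n=25: →23(W), 21(W), 20(W), 17(W) — all W, so L
n=26: →22(L), so W
n=27: →25(L), so W
n=28: →26(W), 24(W), 23(W), 20(W) — all W, so L
n=29: →25(L), so W
L entries with 0 ≤ n ≤ 29: n = 0, 1, 7, 10, 13, 16, 19, 22, 25, 28; that makes 10.

10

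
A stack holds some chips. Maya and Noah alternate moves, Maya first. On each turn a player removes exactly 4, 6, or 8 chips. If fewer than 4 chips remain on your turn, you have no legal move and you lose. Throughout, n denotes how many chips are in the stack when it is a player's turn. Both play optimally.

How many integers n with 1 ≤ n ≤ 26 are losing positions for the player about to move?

Compute win/loss labels from the base case upward. A position with no move is L. Any other position is W if it can reach an L in one move, else L.
n=0: no move → L
n=1: no move → L
n=2: no move → L
n=3: no move → L
n=4: reaches L-position 0 → W
n=5: reaches L-position 1 → W
n=6: reaches L-position 2 → W
n=7: reaches L-position 3 → W
n=8: reaches L-position 2 → W
n=9: reaches L-position 3 → W
n=10: reaches L-position 2 → W
n=11: reaches L-position 3 → W
n=12: only reaches 8(W), 6(W), 4(W), all W → L
n=13: only reaches 9(W), 7(W), 5(W), all W → L
n=14: only reaches 10(W), 8(W), 6(W), all W → L
n=15: only reaches 11(W), 9(W), 7(W), all W → L
n=16: reaches L-position 12 → W
n=17: reaches L-position 13 → W
n=18: reaches L-position 14 → W
n=19: reaches L-position 15 → W
n=20: reaches L-position 14 → W
n=21: reaches L-position 15 → W
n=22: reaches L-position 14 → W
n=23: reaches L-position 15 → W
n=24: only reaches 20(W), 18(W), 16(W), all W → L
n=25: only reaches 21(W), 19(W), 17(W), all W → L
n=26: only reaches 22(W), 20(W), 18(W), all W → L
L entries with 1 ≤ n ≤ 26 (n=0 is outside the asked range and is not counted): n = 1, 2, 3, 12, 13, 14, 15, 24, 25, 26; that makes 10.

10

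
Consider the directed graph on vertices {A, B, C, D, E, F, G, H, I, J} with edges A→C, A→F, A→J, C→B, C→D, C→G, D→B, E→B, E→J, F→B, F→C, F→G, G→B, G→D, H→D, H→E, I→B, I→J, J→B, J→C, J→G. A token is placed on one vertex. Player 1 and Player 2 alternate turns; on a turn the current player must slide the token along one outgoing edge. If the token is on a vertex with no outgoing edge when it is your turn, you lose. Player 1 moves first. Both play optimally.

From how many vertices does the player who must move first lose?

Label each position W (a win for the player to move) or L (a loss). A position with no legal move is L; any other position is W exactly when some move reaches an L, and L when every move reaches a W.
Every edge goes from a vertex to one that appears earlier in the order B, D, G, C, F, J, E, H, I, A, so processing vertices in that order labels each vertex after all of its successors.
B: no outgoing edge → L
D: reaches L-position B → W
G: reaches L-position B → W
C: reaches L-position B → W
F: reaches L-position B → W
J: reaches L-position B → W
E: reaches L-position B → W
H: only reaches E(W), D(W), all W → L
I: reaches L-position B → W
A: only reaches J(W), F(W), C(W), all W → L
The L vertices are A, B, H; that is 3 in all.

3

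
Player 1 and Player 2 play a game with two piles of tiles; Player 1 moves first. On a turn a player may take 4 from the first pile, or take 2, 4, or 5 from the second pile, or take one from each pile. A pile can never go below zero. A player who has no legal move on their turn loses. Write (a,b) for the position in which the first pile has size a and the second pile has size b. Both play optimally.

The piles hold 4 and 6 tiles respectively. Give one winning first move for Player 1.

Move to (4,2).

Build the W/L table. Terminal = L. A non-terminal position is W if it has a move to some L; otherwise it is L.
No move ever increases a pile, so every position that can arise here has a ≤ 4 and b ≤ 6; it is enough to label the cells with 0 ≤ a ≤ 4 and 0 ≤ b ≤ 6.
Every move lowers a or b (never raises either), so fill the grid row by row in increasing a, and left to right within a row: each cell's successors are then already labelled.
      b=0  b=1  b=2  b=3  b=4  b=5  b=6
a=0:    L    L    W    W    W    W    W
a=1:    L    W    W    L    W    W    L
a=2:    L    W    W    L    W    W    L
a=3:    L    W    W    L    W    W    L
a=4:    W    W    L    L    W    W    W
Cells with no legal move (terminal, hence L): (0,0), (0,1), (1,0), (2,0), (3,0).
The remaining L cells, each justified by listing all of its moves:
(1,3): moves to (1,1)(W), (0,2)(W); every one is W ⇒ L
(1,6): moves to (1,4)(W), (1,2)(W), (1,1)(W), (0,5)(W); every one is W ⇒ L
(2,3): moves to (2,1)(W), (1,2)(W); every one is W ⇒ L
(2,6): moves to (2,4)(W), (2,2)(W), (2,1)(W), (1,5)(W); every one is W ⇒ L
(3,3): moves to (3,1)(W), (2,2)(W); every one is W ⇒ L
(3,6): moves to (3,4)(W), (3,2)(W), (3,1)(W), (2,5)(W); every one is W ⇒ L
(4,2): moves to (0,2)(W), (4,0)(W), (3,1)(W); every one is W ⇒ L
(4,3): moves to (0,3)(W), (4,1)(W), (3,2)(W); every one is W ⇒ L
Every other cell has at least one move into one of the L cells above, so it is W.
From (4,6), the L positions reachable in one move are: (4,2).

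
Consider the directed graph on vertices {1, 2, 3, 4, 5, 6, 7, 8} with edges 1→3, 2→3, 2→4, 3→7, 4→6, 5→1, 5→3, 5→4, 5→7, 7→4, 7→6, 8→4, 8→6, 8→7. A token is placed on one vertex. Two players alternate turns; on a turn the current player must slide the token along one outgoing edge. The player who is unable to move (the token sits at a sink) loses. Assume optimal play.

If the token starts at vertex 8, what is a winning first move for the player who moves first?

Compute win/loss labels from the base case upward. A position with no move is L. Any other position is W if it can reach an L in one move, else L.
Every edge goes from a vertex to one that appears earlier in the order 6, 4, 7, 8, 3, 2, 1, 5, so processing vertices in that order labels each vertex after all of its successors.
6: no outgoing edge → L
4: can move to 6, which is L ⇒ W
7: can move to 6, which is L ⇒ W
8: can move to 6, which is L ⇒ W
3: the only move is to 7(W), a W ⇒ L
2: can move to 3, which is L ⇒ W
1: can move to 3, which is L ⇒ W
5: can move to 3, which is L ⇒ W
From 8, the L positions reachable in one move are: 6.

Move to 6.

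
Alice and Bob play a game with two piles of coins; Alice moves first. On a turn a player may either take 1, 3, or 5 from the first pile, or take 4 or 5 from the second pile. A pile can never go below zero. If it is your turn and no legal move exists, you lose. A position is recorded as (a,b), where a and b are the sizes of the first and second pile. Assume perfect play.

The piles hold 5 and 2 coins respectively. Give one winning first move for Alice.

Move to (4,2).

Work bottom-up. With no move the player to move loses. Otherwise the position is W if at least one move leads to an L position for the opponent, and L if every move leads to a W.
No move ever increases a pile, so every position that can arise here has a ≤ 5 and b ≤ 2; it is enough to label the cells with 0 ≤ a ≤ 5 and 0 ≤ b ≤ 2.
Every move lowers a or b (never raises either), so fill the grid row by row in increasing a, and left to right within a row: each cell's successors are then already labelled.
      b=0  b=1  b=2
a=0:    L    L    L
a=1:    W    W    W
a=2:    L    L    L
a=3:    W    W    W
a=4:    L    L    L
a=5:    W    W    W
Cells with no legal move (terminal, hence L): (0,0), (0,1), (0,2).
The remaining L cells, each justified by listing all of its moves:
(2,0): L (sole option (1,0)(W) is W)
(2,1): L (sole option (1,1)(W) is W)
(2,2): L (sole option (1,2)(W) is W)
(4,0): L (options (3,0)(W), (1,0)(W) are all W)
(4,1): L (options (3,1)(W), (1,1)(W) are all W)
(4,2): L (options (3,2)(W), (1,2)(W) are all W)
Every other cell has at least one move into one of the L cells above, so it is W.
From (5,2), the L positions reachable in one move are: (4,2), (2,2), (0,2). Any move reaching one of these is winning.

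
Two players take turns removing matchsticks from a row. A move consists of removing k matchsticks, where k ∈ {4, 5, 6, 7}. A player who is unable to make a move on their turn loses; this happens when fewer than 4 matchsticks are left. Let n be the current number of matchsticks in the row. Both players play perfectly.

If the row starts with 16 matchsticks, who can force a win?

Positions with no move are L. A position that does have a move is losing for the player to move precisely when every available move leads to a winning position for the opponent. Fill in the labels:
n=0: no move → L
n=1: no move → L
n=2: no move → L
n=3: no move → L
n=4: →0(L), so W
n=5: →1(L), so W
n=6: →2(L), so W
n=7: →3(L), so W
n=8: →3(L), so W
n=9: →3(L), so W
n=10: →3(L), so W
n=11: →7(W), 6(W), 5(W), 4(W) — all W, so L
n=12: →8(W), 7(W), 6(W), 5(W) — all W, so L
n=13: →9(W), 8(W), 7(W), 6(W) — all W, so L
n=14: →10(W), 9(W), 8(W), 7(W) — all W, so L
n=15: →11(L), so W
n=16: →12(L), so W
The starting position 16 is W: the player to move should remove 4, leaving 12, handing over an L position.

The first player wins.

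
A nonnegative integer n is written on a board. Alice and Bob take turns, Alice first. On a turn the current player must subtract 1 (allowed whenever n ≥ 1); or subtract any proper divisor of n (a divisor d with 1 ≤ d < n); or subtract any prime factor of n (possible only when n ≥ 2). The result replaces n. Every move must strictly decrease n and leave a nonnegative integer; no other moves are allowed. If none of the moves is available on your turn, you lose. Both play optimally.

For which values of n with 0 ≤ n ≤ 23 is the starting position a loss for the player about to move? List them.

0, 4, 9, 14, 20

Work bottom-up. With no move the player to move loses. Otherwise the position is W if at least one move leads to an L position for the opponent, and L if every move leads to a W.
n=0: no move → L
n=1: can move to 0, which is L ⇒ W
n=2: can move to 0, which is L ⇒ W
n=3: can move to 0, which is L ⇒ W
n=4: moves to 2(W), 3(W); every one is W ⇒ L
n=5: can move to 0, which is L ⇒ W
n=6: can move to 4, which is L ⇒ W
n=7: can move to 0, which is L ⇒ W
n=8: can move to 4, which is L ⇒ W
n=9: moves to 6(W), 8(W); every one is W ⇒ L
n=10: can move to 9, which is L ⇒ W
n=11: can move to 0, which is L ⇒ W
n=12: can move to 9, which is L ⇒ W
n=13: can move to 0, which is L ⇒ W
n=14: moves to 7(W), 12(W), 13(W); every one is W ⇒ L
n=15: can move to 14, which is L ⇒ W
n=16: can move to 14, which is L ⇒ W
n=17: can move to 0, which is L ⇒ W
n=18: can move to 9, which is L ⇒ W
n=19: can move to 0, which is L ⇒ W
n=20: moves to 10(W), 15(W), 16(W), 18(W), 19(W); every one is W ⇒ L
n=21: can move to 14, which is L ⇒ W
n=22: can move to 20, which is L ⇒ W
n=23: can move to 0, which is L ⇒ W
The losing starting values of n are exactly the entries labelled L in this table (5 of them).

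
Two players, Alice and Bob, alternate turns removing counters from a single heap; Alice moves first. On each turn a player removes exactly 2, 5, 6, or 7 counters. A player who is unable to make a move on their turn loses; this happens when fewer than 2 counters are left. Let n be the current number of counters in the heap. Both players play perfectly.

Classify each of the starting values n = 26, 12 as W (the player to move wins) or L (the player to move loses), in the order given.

Classify positions by backward induction: terminal positions (no move available) are L. From any other position, the mover wins iff some move reaches an L.
n=0: no move → L
n=1: no move → L
n=2: W (go to 0, an L position)
n=3: W (go to 1, an L position)
n=4: L (sole option 2(W) is W)
n=5: W (go to 0, an L position)
n=6: W (go to 4, an L position)
n=7: W (go to 1, an L position)
n=8: W (go to 1, an L position)
n=9: W (go to 4, an L position)
n=10: W (go to 4, an L position)
n=11: W (go to 4, an L position)
n=12: L (options 10(W), 7(W), 6(W), 5(W) are all W)
n=13: L (options 11(W), 8(W), 7(W), 6(W) are all W)
n=14: W (go to 12, an L position)
n=15: W (go to 13, an L position)
n=16: L (options 14(W), 11(W), 10(W), 9(W) are all W)
n=17: W (go to 12, an L position)
n=18: W (go to 16, an L position)
n=19: W (go to 13, an L position)
n=20: W (go to 13, an L position)
n=21: W (go to 16, an L position)
n=22: W (go to 16, an L position)
n=23: W (go to 16, an L position)
n=24: L (options 22(W), 19(W), 18(W), 17(W) are all W)
n=25: L (options 23(W), 20(W), 19(W), 18(W) are all W)
n=26: W (go to 24, an L position)

26: W, 12: L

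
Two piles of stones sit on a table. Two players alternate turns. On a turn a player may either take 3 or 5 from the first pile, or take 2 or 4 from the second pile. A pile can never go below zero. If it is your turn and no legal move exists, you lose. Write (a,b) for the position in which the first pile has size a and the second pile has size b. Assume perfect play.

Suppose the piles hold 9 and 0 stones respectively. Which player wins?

The second player wins.

Work bottom-up. With no move the player to move loses. Otherwise the position is W if at least one move leads to an L position for the opponent, and L if every move leads to a W.
No move ever increases a pile, so every position that can arise here has a ≤ 9 and b ≤ 0; it is enough to label the cells with 0 ≤ a ≤ 9 and 0 ≤ b ≤ 0.
Every move lowers a or b (never raises either), so fill the grid row by row in increasing a, and left to right within a row: each cell's successors are then already labelled.
      b=0
a=0:    L
a=1:    L
a=2:    L
a=3:    W
a=4:    W
a=5:    W
a=6:    W
a=7:    W
a=8:    L
a=9:    L
Cells with no legal move (terminal, hence L): (0,0), (1,0), (2,0).
The remaining L cells, each justified by listing all of its moves:
(8,0): L (options (5,0)(W), (3,0)(W) are all W)
(9,0): L (options (6,0)(W), (4,0)(W) are all W)
Every other cell has at least one move into one of the L cells above, so it is W.
Every move from (9,0) reaches a W position, so the mover loses.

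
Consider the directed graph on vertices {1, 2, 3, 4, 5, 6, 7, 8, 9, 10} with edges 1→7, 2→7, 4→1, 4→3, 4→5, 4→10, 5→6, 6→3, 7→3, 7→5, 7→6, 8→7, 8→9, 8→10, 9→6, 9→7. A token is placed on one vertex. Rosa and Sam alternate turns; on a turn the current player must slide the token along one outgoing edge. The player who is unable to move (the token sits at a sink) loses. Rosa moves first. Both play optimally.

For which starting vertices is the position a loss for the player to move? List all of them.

Positions with no move are L. A position that does have a move is losing for the player to move precisely when every available move leads to a winning position for the opponent. Fill in the labels:
Every edge goes from a vertex to one that appears earlier in the order 3, 10, 6, 5, 7, 1, 9, 8, 4, 2, so processing vertices in that order labels each vertex after all of its successors.
3: no outgoing edge → L
10: no outgoing edge → L
6: reaches L-position 3 → W
5: only reaches 6(W), which is W → L
7: reaches L-position 5 → W
1: only reaches 7(W), which is W → L
9: only reaches 7(W), 6(W), all W → L
8: reaches L-position 9 → W
4: reaches L-position 1 → W
2: only reaches 7(W), which is W → L
Reading off the rows marked L gives the requested list; there are 6 such vertices.

1, 2, 3, 5, 9, 10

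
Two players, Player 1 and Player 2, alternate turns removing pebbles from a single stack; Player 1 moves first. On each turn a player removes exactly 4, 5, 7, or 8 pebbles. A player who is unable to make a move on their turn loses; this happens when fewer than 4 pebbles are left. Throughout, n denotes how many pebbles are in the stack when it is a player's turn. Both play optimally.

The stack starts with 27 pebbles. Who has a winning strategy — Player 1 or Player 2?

Compute win/loss labels from the base case upward. A position with no move is L. Any other position is W if it can reach an L in one move, else L.
n=0: no move → L
n=1: no move → L
n=2: no move → L
n=3: no move → L
n=4: →0(L), so W
n=5: →1(L), so W
n=6: →2(L), so W
n=7: →3(L), so W
n=8: →3(L), so W
n=9: →2(L), so W
n=10: →3(L), so W
n=11: →3(L), so W
n=12: →8(W), 7(W), 5(W), 4(W) — all W, so L
n=13: →9(W), 8(W), 6(W), 5(W) — all W, so L
n=14: →10(W), 9(W), 7(W), 6(W) — all W, so L
n=15: →11(W), 10(W), 8(W), 7(W) — all W, so L
n=16: →12(L), so W
n=17: →13(L), so W
n=18: →14(L), so W
n=19: →15(L), so W
n=20: →15(L), so W
n=21: →14(L), so W
n=22: →15(L), so W
n=23: →15(L), so W
n=24: →20(W), 19(W), 17(W), 16(W) — all W, so L
n=25: →21(W), 20(W), 18(W), 17(W) — all W, so L
n=26: →22(W), 21(W), 19(W), 18(W) — all W, so L
n=27: →23(W), 22(W), 20(W), 19(W) — all W, so L
The starting position 27 is L: whatever Player 1 does, the opponent receives a W position.

Player 2 wins.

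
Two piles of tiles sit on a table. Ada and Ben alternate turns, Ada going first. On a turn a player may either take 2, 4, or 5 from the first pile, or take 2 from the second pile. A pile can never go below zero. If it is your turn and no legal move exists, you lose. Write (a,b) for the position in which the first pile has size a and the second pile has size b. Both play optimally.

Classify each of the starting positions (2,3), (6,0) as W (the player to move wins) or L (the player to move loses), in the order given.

(2,3): L, (6,0): W

Use the standard recursion: the mover loses at a terminal position; elsewhere, the mover wins exactly when some move hands the opponent an L position.
No move ever increases a pile, so every position that can arise here has a ≤ 6 and b ≤ 3; it is enough to label the cells with 0 ≤ a ≤ 6 and 0 ≤ b ≤ 3.
Every move lowers a or b (never raises either), so fill the grid row by row in increasing a, and left to right within a row: each cell's successors are then already labelled.
      b=0  b=1  b=2  b=3
a=0:    L    L    W    W
a=1:    L    L    W    W
a=2:    W    W    L    L
a=3:    W    W    L    L
a=4:    W    W    W    W
a=5:    W    W    W    W
a=6:    W    W    W    W
Cells with no legal move (terminal, hence L): (0,0), (0,1), (1,0), (1,1).
The remaining L cells, each justified by listing all of its moves:
(2,2): L (options (0,2)(W), (2,0)(W) are all W)
(2,3): L (options (0,3)(W), (2,1)(W) are all W)
(3,2): L (options (1,2)(W), (3,0)(W) are all W)
(3,3): L (options (1,3)(W), (3,1)(W) are all W)
Every other cell has at least one move into one of the L cells above, so it is W.
(2,3): one of the L cells justified above, so L
(6,0): the move to (1,0) reaches an L cell, so W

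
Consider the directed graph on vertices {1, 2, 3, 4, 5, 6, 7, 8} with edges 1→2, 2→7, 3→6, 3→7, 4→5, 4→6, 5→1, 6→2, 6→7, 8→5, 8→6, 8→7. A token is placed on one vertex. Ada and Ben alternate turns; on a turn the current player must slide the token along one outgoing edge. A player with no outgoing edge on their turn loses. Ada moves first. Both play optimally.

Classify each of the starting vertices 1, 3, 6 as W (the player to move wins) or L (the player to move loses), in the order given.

1: L, 3: W, 6: W

Build the W/L table. Terminal = L. A non-terminal position is W if it has a move to some L; otherwise it is L.
Every edge goes from a vertex to one that appears earlier in the order 7, 2, 1, 6, 5, 3, 4, 8, so processing vertices in that order labels each vertex after all of its successors.
7: no outgoing edge → L
2: →7(L), so W
1: →2(W) only, which is W, so L
6: →7(L), so W
5: →1(L), so W
3: →7(L), so W
4: →5(W), 6(W) — all W, so L
8: →7(L), so W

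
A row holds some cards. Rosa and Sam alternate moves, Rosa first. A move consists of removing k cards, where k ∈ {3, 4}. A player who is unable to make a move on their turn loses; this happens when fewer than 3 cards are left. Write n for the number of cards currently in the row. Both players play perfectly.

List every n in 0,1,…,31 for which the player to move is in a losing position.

Build the W/L table. Terminal = L. A non-terminal position is W if it has a move to some L; otherwise it is L.
n=0: no move → L
n=1: no move → L
n=2: no move → L
n=3: can move to 0, which is L ⇒ W
n=4: can move to 1, which is L ⇒ W
n=5: can move to 2, which is L ⇒ W
n=6: can move to 2, which is L ⇒ W
n=7: moves to 4(W), 3(W); every one is W ⇒ L
n=8: moves to 5(W), 4(W); every one is W ⇒ L
n=9: moves to 6(W), 5(W); every one is W ⇒ L
n=10: can move to 7, which is L ⇒ W
n=11: can move to 8, which is L ⇒ W
n=12: can move to 9, which is L ⇒ W
n=13: can move to 9, which is L ⇒ W
n=14: moves to 11(W), 10(W); every one is W ⇒ L
n=15: moves to 12(W), 11(W); every one is W ⇒ L
n=16: moves to 13(W), 12(W); every one is W ⇒ L
n=17: can move to 14, which is L ⇒ W
n=18: can move to 15, which is L ⇒ W
n=19: can move to 16, which is L ⇒ W
n=20: can move to 16, which is L ⇒ W
n=21: moves to 18(W), 17(W); every one is W ⇒ L
n=22: moves to 19(W), 18(W); every one is W ⇒ L
n=23: moves to 20(W), 19(W); every one is W ⇒ L
n=24: can move to 21, which is L ⇒ W
n=25: can move to 22, which is L ⇒ W
n=26: can move to 23, which is L ⇒ W
n=27: can move to 23, which is L ⇒ W
n=28: moves to 25(W), 24(W); every one is W ⇒ L
n=29: moves to 26(W), 25(W); every one is W ⇒ L
n=30: moves to 27(W), 26(W); every one is W ⇒ L
n=31: can move to 28, which is L ⇒ W
The losing starting values of n are exactly the entries labelled L in this table (15 of them).

0, 1, 2, 7, 8, 9, 14, 15, 16, 21, 22, 23, 28, 29, 30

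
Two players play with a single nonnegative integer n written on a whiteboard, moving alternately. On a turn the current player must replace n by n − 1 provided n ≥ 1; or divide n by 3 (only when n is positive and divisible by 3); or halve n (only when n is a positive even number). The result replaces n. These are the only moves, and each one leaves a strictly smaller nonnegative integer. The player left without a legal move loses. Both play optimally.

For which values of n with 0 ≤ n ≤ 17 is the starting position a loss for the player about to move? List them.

0, 2, 5, 7, 9, 11, 13, 16

Build the W/L table. Terminal = L. A non-terminal position is W if it has a move to some L; otherwise it is L.
n=0: no move → L
n=1: can move to 0, which is L ⇒ W
n=2: the only move is to 1(W), a W ⇒ L
n=3: can move to 2, which is L ⇒ W
n=4: can move to 2, which is L ⇒ W
n=5: the only move is to 4(W), a W ⇒ L
n=6: can move to 2, which is L ⇒ W
n=7: the only move is to 6(W), a W ⇒ L
n=8: can move to 7, which is L ⇒ W
n=9: moves to 3(W), 8(W); every one is W ⇒ L
n=10: can move to 5, which is L ⇒ W
n=11: the only move is to 10(W), a W ⇒ L
n=12: can move to 11, which is L ⇒ W
n=13: the only move is to 12(W), a W ⇒ L
n=14: can move to 7, which is L ⇒ W
n=15: can move to 5, which is L ⇒ W
n=16: moves to 8(W), 15(W); every one is W ⇒ L
n=17: can move to 16, which is L ⇒ W
The losing starting values of n are exactly the entries labelled L in this table (8 of them).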